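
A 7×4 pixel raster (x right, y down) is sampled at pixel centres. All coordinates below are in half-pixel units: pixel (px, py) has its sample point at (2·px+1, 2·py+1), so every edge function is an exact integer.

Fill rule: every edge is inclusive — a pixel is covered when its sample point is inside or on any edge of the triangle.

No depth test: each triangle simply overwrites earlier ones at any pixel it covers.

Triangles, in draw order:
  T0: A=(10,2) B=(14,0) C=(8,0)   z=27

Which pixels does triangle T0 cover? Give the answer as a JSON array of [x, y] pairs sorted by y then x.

T0:
  2·area = 12  (B↔C swapped to make it positive)
  edge (10, 2)→(8, 0): d=(-2,-2) inclusive
  edge (8, 0)→(14, 0): d=(6,0) inclusive
  edge (14, 0)→(10, 2): d=(-4,2) inclusive
    (4,0)@(9, 1): e=[0,6,6] → X  [on edge]
    (5,0)@(11, 1): e=[4,6,2] → X
    (6,0)@(13, 1): e=[8,6,-2] → .
    (4,1)@(9, 3): e=[-4,18,-2] → .
    (5,1)@(11, 3): e=[0,18,-6] → .  [on edge]
    (6,2)@(13, 5): e=[0,30,-18] → .  [on edge]
  covered (2 px):
    . . . . X X .
    . . . . . . .
    . . . . . . .
    . . . . . . .

Answer: [[4,0],[5,0]]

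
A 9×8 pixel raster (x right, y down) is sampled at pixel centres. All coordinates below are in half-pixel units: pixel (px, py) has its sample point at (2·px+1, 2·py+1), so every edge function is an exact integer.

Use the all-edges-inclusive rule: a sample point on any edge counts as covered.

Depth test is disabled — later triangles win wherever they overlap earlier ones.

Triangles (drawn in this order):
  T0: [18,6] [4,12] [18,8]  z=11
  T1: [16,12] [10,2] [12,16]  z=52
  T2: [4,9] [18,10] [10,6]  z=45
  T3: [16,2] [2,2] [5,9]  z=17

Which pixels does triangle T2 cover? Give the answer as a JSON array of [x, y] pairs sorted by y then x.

T0:
  2·area = 28  (B↔C swapped to make it positive)
  edge (18, 6)→(18, 8): d=(0,2) inclusive
  edge (18, 8)→(4, 12): d=(-14,4) inclusive
  edge (4, 12)→(18, 6): d=(14,-6) inclusive
    (8,3)@(17, 7): e=[2,18,8] → X
    (5,4)@(11, 9): e=[14,14,0] → X  [on edge]
    (6,4)@(13, 9): e=[10,6,12] → X
    (7,4)@(15, 9): e=[6,-2,24] → .
    (8,4)@(17, 9): e=[2,-10,36] → .
    (3,5)@(7, 11): e=[22,2,4] → X
    (4,5)@(9, 11): e=[18,-6,16] → .
    (5,5)@(11, 11): e=[14,-14,28] → .
    (6,5)@(13, 11): e=[10,-22,40] → .
    (3,6)@(7, 13): e=[22,-26,32] → .
  covered (4 px):
    . . . . . . . . .
    . . . . . . . . .
    . . . . . . . . .
    . . . . . . . . X
    . . . . . X X . .
    . . . X . . . . .
    . . . . . . . . .
    . . . . . . . . .
T1:
  2·area = 64  (B↔C swapped to make it positive)
  edge (16, 12)→(12, 16): d=(-4,4) inclusive
  edge (12, 16)→(10, 2): d=(-2,-14) inclusive
  edge (10, 2)→(16, 12): d=(6,10) inclusive
    (5,2)@(11, 5): e=[48,8,8] → X
    (6,2)@(13, 5): e=[40,36,-12] → .
    (5,3)@(11, 7): e=[40,4,20] → X
    (6,3)@(13, 7): e=[32,32,0] → X  [on edge]
    (7,3)@(15, 7): e=[24,60,-20] → .
    (5,4)@(11, 9): e=[32,0,32] → X  [on edge]
    (7,4)@(15, 9): e=[16,56,-8] → .
    (5,5)@(11, 11): e=[24,-4,44] → .
    (6,5)@(13, 11): e=[16,24,24] → X
    (7,5)@(15, 11): e=[8,52,4] → X
    (8,5)@(17, 11): e=[0,80,-16] → .  [on edge]
    (6,6)@(13, 13): e=[8,20,36] → X
    (7,6)@(15, 13): e=[0,48,16] → X  [on edge]
    (6,7)@(13, 15): e=[0,16,48] → X  [on edge]
  covered (10 px):
    . . . . . . . . .
    . . . . . . . . .
    . . . . . X . . .
    . . . . . X X . .
    . . . . . X X . .
    . . . . . . X X .
    . . . . . . X X .
    . . . . . . X . .
T2:
  2·area = 48  (B↔C swapped to make it positive)
  edge (4, 9)→(10, 6): d=(6,-3) inclusive
  edge (10, 6)→(18, 10): d=(8,4) inclusive
  edge (18, 10)→(4, 9): d=(-14,-1) inclusive
    (4,3)@(9, 7): e=[3,12,33] → X
    (5,3)@(11, 7): e=[9,4,35] → X
    (6,3)@(13, 7): e=[15,-4,37] → .
    (2,4)@(5, 9): e=[3,44,1] → X
    (3,4)@(7, 9): e=[9,36,3] → X
    (6,4)@(13, 9): e=[27,12,9] → X
    (7,4)@(15, 9): e=[33,4,11] → X
    (8,4)@(17, 9): e=[39,-4,13] → .
    (2,5)@(5, 11): e=[15,60,-27] → .
    (3,5)@(7, 11): e=[21,52,-25] → .
    (4,5)@(9, 11): e=[27,44,-23] → .
    (5,5)@(11, 11): e=[33,36,-21] → .
  covered (8 px):
    . . . . . . . . .
    . . . . . . . . .
    . . . . . . . . .
    . . . . X X . . .
    . . X X X X X X .
    . . . . . . . . .
    . . . . . . . . .
    . . . . . . . . .
T3:
  2·area = 98  (B↔C swapped to make it positive)
  edge (16, 2)→(5, 9): d=(-11,7) inclusive
  edge (5, 9)→(2, 2): d=(-3,-7) inclusive
  edge (2, 2)→(16, 2): d=(14,0) inclusive
    (1,1)@(3, 3): e=[80,4,14] → X
    (2,1)@(5, 3): e=[66,18,14] → X
    (3,1)@(7, 3): e=[52,32,14] → X
    (4,1)@(9, 3): e=[38,46,14] → X
    (5,1)@(11, 3): e=[24,60,14] → X
    (6,1)@(13, 3): e=[10,74,14] → X
    (7,1)@(15, 3): e=[-4,88,14] → .
    (1,2)@(3, 5): e=[58,-2,42] → .
    (2,2)@(5, 5): e=[44,12,42] → X
    (6,2)@(13, 5): e=[-12,68,42] → .
    (2,3)@(5, 7): e=[22,6,70] → X
    (4,3)@(9, 7): e=[-6,34,70] → .
    (2,4)@(5, 9): e=[0,0,98] → X  [on edge]
  covered (13 px):
    . . . . . . . . .
    . X X X X X X . .
    . . X X X X . . .
    . . X X . . . . .
    . . X . . . . . .
    . . . . . . . . .
    . . . . . . . . .
    . . . . . . . . .

Result: [[4,3],[5,3],[2,4],[3,4],[4,4],[5,4],[6,4],[7,4]]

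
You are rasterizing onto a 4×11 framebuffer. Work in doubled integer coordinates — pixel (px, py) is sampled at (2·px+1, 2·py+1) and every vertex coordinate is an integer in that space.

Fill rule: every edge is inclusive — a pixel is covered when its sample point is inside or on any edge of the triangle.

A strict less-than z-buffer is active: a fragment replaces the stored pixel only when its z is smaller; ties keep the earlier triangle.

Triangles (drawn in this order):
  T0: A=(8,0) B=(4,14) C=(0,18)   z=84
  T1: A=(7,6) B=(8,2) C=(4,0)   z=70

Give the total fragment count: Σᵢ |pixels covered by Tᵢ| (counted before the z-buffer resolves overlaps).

T0:
  2·area = 40
  edge (8, 0)→(4, 14): d=(-4,14) inclusive
  edge (4, 14)→(0, 18): d=(-4,4) inclusive
  edge (0, 18)→(8, 0): d=(8,-18) inclusive
    (3,1)@(7, 3): e=[2,32,6] → #
    (3,2)@(7, 5): e=[-6,24,22] → ·
    (2,3)@(5, 7): e=[14,24,2] → #
    (3,3)@(7, 7): e=[-14,16,38] → ·
    (2,4)@(5, 9): e=[6,16,18] → #
    (3,4)@(7, 9): e=[-22,8,54] → ·
    (2,5)@(5, 11): e=[-2,8,34] → ·
    (3,5)@(7, 11): e=[-30,0,70] → ·  [on edge]
    (1,6)@(3, 13): e=[18,8,14] → #
    (2,6)@(5, 13): e=[-10,0,50] → ·  [on edge]
    (1,7)@(3, 15): e=[10,0,30] → #  [on edge]
    (2,7)@(5, 15): e=[-18,-8,66] → ·
    (0,8)@(1, 17): e=[30,0,10] → #  [on edge]
  covered (6 px):
    · · · ·
    · · · #
    · · · ·
    · · # ·
    · · # ·
    · · · ·
    · # · ·
    · # · ·
    # · · ·
    · · · ·
    · · · ·
T1:
  2·area = 18  (B↔C swapped to make it positive)
  edge (7, 6)→(4, 0): d=(-3,-6) inclusive
  edge (4, 0)→(8, 2): d=(4,2) inclusive
  edge (8, 2)→(7, 6): d=(-1,4) inclusive
    (2,0)@(5, 1): e=[3,2,13] → #
    (3,0)@(7, 1): e=[15,-2,5] → ·
    (2,1)@(5, 3): e=[-3,10,11] → ·
    (3,1)@(7, 3): e=[9,6,3] → #
    (3,2)@(7, 5): e=[3,14,1] → #
    (3,3)@(7, 7): e=[-3,22,-1] → ·
  covered (3 px):
    · · # ·
    · · · #
    · · · #
    · · · ·
    · · · ·
    · · · ·
    · · · ·
    · · · ·
    · · · ·
    · · · ·
    · · · ·

Answer: 9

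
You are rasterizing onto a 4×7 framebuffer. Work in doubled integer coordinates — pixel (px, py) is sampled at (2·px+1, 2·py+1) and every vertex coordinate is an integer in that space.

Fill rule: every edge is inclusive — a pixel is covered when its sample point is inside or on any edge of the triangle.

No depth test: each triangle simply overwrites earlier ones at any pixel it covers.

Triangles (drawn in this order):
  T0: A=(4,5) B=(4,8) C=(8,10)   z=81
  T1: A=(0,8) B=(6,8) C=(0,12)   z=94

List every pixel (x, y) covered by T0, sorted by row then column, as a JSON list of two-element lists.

T0:
  2·area = 12  (B↔C swapped to make it positive)
  edge (4, 5)→(8, 10): d=(4,5) inclusive
  edge (8, 10)→(4, 8): d=(-4,-2) inclusive
  edge (4, 8)→(4, 5): d=(0,-3) inclusive
    (2,3)@(5, 7): e=[3,6,3] → #
    (3,3)@(7, 7): e=[-7,10,9] → ·
    (2,4)@(5, 9): e=[11,-2,3] → ·
    (3,4)@(7, 9): e=[1,2,9] → #
    (3,5)@(7, 11): e=[9,-6,9] → ·
  covered (2 px):
    · · · ·
    · · · ·
    · · · ·
    · · # ·
    · · · #
    · · · ·
    · · · ·
T1:
  2·area = 24
  edge (0, 8)→(6, 8): d=(6,0) inclusive
  edge (6, 8)→(0, 12): d=(-6,4) inclusive
  edge (0, 12)→(0, 8): d=(0,-4) inclusive
    (0,4)@(1, 9): e=[6,14,4] → #
    (1,4)@(3, 9): e=[6,6,12] → #
    (2,4)@(5, 9): e=[6,-2,20] → ·
    (0,5)@(1, 11): e=[18,2,4] → #
    (1,5)@(3, 11): e=[18,-6,12] → ·
    (0,6)@(1, 13): e=[30,-10,4] → ·
  covered (3 px):
    · · · ·
    · · · ·
    · · · ·
    · · · ·
    # # · ·
    # · · ·
    · · · ·

Final: [[2,3],[3,4]]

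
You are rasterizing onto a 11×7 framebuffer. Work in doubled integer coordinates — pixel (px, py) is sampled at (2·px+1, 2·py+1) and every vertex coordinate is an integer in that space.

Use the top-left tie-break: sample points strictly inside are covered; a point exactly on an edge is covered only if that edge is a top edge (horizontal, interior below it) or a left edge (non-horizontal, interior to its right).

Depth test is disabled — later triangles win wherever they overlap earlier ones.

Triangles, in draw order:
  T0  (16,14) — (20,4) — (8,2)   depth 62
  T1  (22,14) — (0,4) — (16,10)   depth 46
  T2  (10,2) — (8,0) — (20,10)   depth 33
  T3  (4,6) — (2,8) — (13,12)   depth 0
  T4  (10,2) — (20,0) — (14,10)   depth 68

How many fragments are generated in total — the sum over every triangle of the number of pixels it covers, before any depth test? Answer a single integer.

T0:
  2·area = 128  (B↔C swapped to make it positive)
  edge (16, 14)→(8, 2): d=(-8,-12) top-left  bias=+0
  edge (8, 2)→(20, 4): d=(12,2) right/bottom  bias=-1
  edge (20, 4)→(16, 14): d=(-4,10) right/bottom  bias=-1
    (4,1)@(9, 3): e=[4,10,114] → #
    (5,1)@(11, 3): e=[28,6,94] → #
    (6,1)@(13, 3): e=[52,2,74] → #
    (7,1)@(15, 3): e=[76,-2,54] → ·
    (4,2)@(9, 5): e=[-12,34,106] → ·
    (5,2)@(11, 5): e=[12,30,86] → #
    (7,2)@(15, 5): e=[60,22,46] → #
    (8,2)@(17, 5): e=[84,18,26] → #
    (9,2)@(19, 5): e=[108,14,6] → #
    (10,2)@(21, 5): e=[132,10,-14] → ·
    (5,3)@(11, 7): e=[-4,54,78] → ·
    (6,3)@(13, 7): e=[20,50,58] → #
  covered (16 px):
    · · · · · · · · · · ·
    · · · · # # # · · · ·
    · · · · · # # # # # ·
    · · · · · · # # # · ·
    · · · · · · # # # · ·
    · · · · · · · # # · ·
    · · · · · · · · · · ·
T1:
  2·area = 28
  edge (22, 14)→(0, 4): d=(-22,-10) top-left  bias=+0
  edge (0, 4)→(16, 10): d=(16,6) right/bottom  bias=-1
  edge (16, 10)→(22, 14): d=(6,4) right/bottom  bias=-1
    (3,3)@(7, 7): e=[4,6,18] → #
    (4,3)@(9, 7): e=[24,-6,10] → ·
    (3,4)@(7, 9): e=[-40,38,30] → ·
    (5,4)@(11, 9): e=[0,14,14] → #  [on edge]
    (6,4)@(13, 9): e=[20,2,6] → #
    (7,4)@(15, 9): e=[40,-10,-2] → ·
    (5,5)@(11, 11): e=[-44,46,26] → ·
    (6,5)@(13, 11): e=[-24,34,18] → ·
    (8,5)@(17, 11): e=[16,10,2] → #
    (9,5)@(19, 11): e=[36,-2,-6] → ·
    (8,6)@(17, 13): e=[-28,42,14] → ·
  covered (4 px):
    · · · · · · · · · · ·
    · · · · · · · · · · ·
    · · · · · · · · · · ·
    · · · # · · · · · · ·
    · · · · · # # · · · ·
    · · · · · · · · # · ·
    · · · · · · · · · · ·
T2:
  2·area = 4
  edge (10, 2)→(8, 0): d=(-2,-2) top-left  bias=+0
  edge (8, 0)→(20, 10): d=(12,10) right/bottom  bias=-1
  edge (20, 10)→(10, 2): d=(-10,-8) top-left  bias=+0
    (4,0)@(9, 1): e=[0,2,2] → #  [on edge]
    (5,0)@(11, 1): e=[4,-18,18] → ·
    (4,1)@(9, 3): e=[-4,26,-18] → ·
    (5,1)@(11, 3): e=[0,6,-2] → ·  [on edge]
    (6,2)@(13, 5): e=[0,10,-6] → ·  [on edge]
    (7,3)@(15, 7): e=[0,14,-10] → ·  [on edge]
    (8,4)@(17, 9): e=[0,18,-14] → ·  [on edge]
    (9,5)@(19, 11): e=[0,22,-18] → ·  [on edge]
    (10,6)@(21, 13): e=[0,26,-22] → ·  [on edge]
  covered (1 px):
    · · · · # · · · · · ·
    · · · · · · · · · · ·
    · · · · · · · · · · ·
    · · · · · · · · · · ·
    · · · · · · · · · · ·
    · · · · · · · · · · ·
    · · · · · · · · · · ·
T3:
  2·area = 30  (B↔C swapped to make it positive)
  edge (4, 6)→(13, 12): d=(9,6) right/bottom  bias=-1
  edge (13, 12)→(2, 8): d=(-11,-4) top-left  bias=+0
  edge (2, 8)→(4, 6): d=(2,-2) top-left  bias=+0
    (4,0)@(9, 1): e=[-75,105,0] → ·  [on edge]
    (3,1)@(7, 3): e=[-45,75,0] → ·  [on edge]
    (2,2)@(5, 5): e=[-15,45,0] → ·  [on edge]
    (1,3)@(3, 7): e=[15,15,0] → #  [on edge]
    (2,3)@(5, 7): e=[3,23,4] → #
    (3,3)@(7, 7): e=[-9,31,8] → ·
    (0,4)@(1, 9): e=[45,-15,0] → ·  [on edge]
    (1,4)@(3, 9): e=[33,-7,4] → ·
    (2,4)@(5, 9): e=[21,1,8] → #
    (3,4)@(7, 9): e=[9,9,12] → #
    (4,4)@(9, 9): e=[-3,17,16] → ·
    (2,5)@(5, 11): e=[39,-21,12] → ·
  covered (5 px):
    · · · · · · · · · · ·
    · · · · · · · · · · ·
    · · · · · · · · · · ·
    · # # · · · · · · · ·
    · · # # · · · · · · ·
    · · · · · # · · · · ·
    · · · · · · · · · · ·
T4:
  2·area = 88
  edge (10, 2)→(20, 0): d=(10,-2) top-left  bias=+0
  edge (20, 0)→(14, 10): d=(-6,10) right/bottom  bias=-1
  edge (14, 10)→(10, 2): d=(-4,-8) top-left  bias=+0
    (7,0)@(15, 1): e=[0,44,44] → #  [on edge]
    (8,0)@(17, 1): e=[4,24,60] → #
    (9,0)@(19, 1): e=[8,4,76] → #
    (10,0)@(21, 1): e=[12,-16,92] → ·
    (2,1)@(5, 3): e=[0,132,-44] → ·  [on edge]
    (5,1)@(11, 3): e=[12,72,4] → #
    (6,1)@(13, 3): e=[16,52,20] → #
    (9,1)@(19, 3): e=[28,-8,68] → ·
    (5,2)@(11, 5): e=[32,60,-4] → ·
    (6,2)@(13, 5): e=[36,40,12] → #
    (8,2)@(17, 5): e=[44,0,44] → ·  [on edge]
    (6,3)@(13, 7): e=[56,28,4] → #
  covered (11 px):
    · · · · · · · # # # ·
    · · · · · # # # # · ·
    · · · · · · # # · · ·
    · · · · · · # # · · ·
    · · · · · · · · · · ·
    · · · · · · · · · · ·
    · · · · · · · · · · ·

Final: 37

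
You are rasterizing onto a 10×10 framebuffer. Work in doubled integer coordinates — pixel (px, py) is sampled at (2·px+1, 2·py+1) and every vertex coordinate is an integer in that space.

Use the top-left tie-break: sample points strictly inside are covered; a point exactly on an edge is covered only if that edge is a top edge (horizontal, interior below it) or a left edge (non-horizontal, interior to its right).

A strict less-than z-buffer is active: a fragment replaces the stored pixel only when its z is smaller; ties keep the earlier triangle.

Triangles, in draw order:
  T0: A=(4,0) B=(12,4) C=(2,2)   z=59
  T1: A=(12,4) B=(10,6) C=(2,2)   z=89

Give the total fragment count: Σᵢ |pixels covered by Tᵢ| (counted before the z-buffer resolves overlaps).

T0:
  2·area = 24
  edge (4, 0)→(12, 4): d=(8,4) right/bottom  bias=-1
  edge (12, 4)→(2, 2): d=(-10,-2) top-left  bias=+0
  edge (2, 2)→(4, 0): d=(2,-2) top-left  bias=+0
    (1,0)@(3, 1): e=[12,12,0] → X  [on edge]
    (2,0)@(5, 1): e=[4,16,4] → X
    (3,0)@(7, 1): e=[-4,20,8] → .
    (0,1)@(1, 3): e=[36,-12,0] → .  [on edge]
    (1,1)@(3, 3): e=[28,-8,4] → .
    (2,1)@(5, 3): e=[20,-4,8] → .
    (3,1)@(7, 3): e=[12,0,12] → X  [on edge]
    (4,1)@(9, 3): e=[4,4,16] → X
    (5,1)@(11, 3): e=[-4,8,20] → .
    (3,2)@(7, 5): e=[28,-20,16] → .
    (4,2)@(9, 5): e=[20,-16,20] → .
    (8,2)@(17, 5): e=[-12,0,36] → .  [on edge]
  covered (4 px):
    . X X . . . . . . .
    . . . X X . . . . .
    . . . . . . . . . .
    . . . . . . . . . .
    . . . . . . . . . .
    . . . . . . . . . .
    . . . . . . . . . .
    . . . . . . . . . .
    . . . . . . . . . .
    . . . . . . . . . .
T1:
  2·area = 24
  edge (12, 4)→(10, 6): d=(-2,2) right/bottom  bias=-1
  edge (10, 6)→(2, 2): d=(-8,-4) top-left  bias=+0
  edge (2, 2)→(12, 4): d=(10,2) right/bottom  bias=-1
    (7,0)@(15, 1): e=[0,60,-36] → .  [on edge]
    (2,1)@(5, 3): e=[16,4,4] → X
    (3,1)@(7, 3): e=[12,12,0] → .  [on edge]
    (6,1)@(13, 3): e=[0,36,-12] → .  [on edge]
    (2,2)@(5, 5): e=[12,-12,24] → .
    (4,2)@(9, 5): e=[4,4,16] → X
    (5,2)@(11, 5): e=[0,12,12] → .  [on edge]
    (8,2)@(17, 5): e=[-12,36,0] → .  [on edge]
    (4,3)@(9, 7): e=[0,-12,36] → .  [on edge]
    (3,4)@(7, 9): e=[0,-36,60] → .  [on edge]
    (2,5)@(5, 11): e=[0,-60,84] → .  [on edge]
    (1,6)@(3, 13): e=[0,-84,108] → .  [on edge]
    (0,7)@(1, 15): e=[0,-108,132] → .  [on edge]
  covered (2 px):
    . . . . . . . . . .
    . . X . . . . . . .
    . . . . X . . . . .
    . . . . . . . . . .
    . . . . . . . . . .
    . . . . . . . . . .
    . . . . . . . . . .
    . . . . . . . . . .
    . . . . . . . . . .
    . . . . . . . . . .

Final: 6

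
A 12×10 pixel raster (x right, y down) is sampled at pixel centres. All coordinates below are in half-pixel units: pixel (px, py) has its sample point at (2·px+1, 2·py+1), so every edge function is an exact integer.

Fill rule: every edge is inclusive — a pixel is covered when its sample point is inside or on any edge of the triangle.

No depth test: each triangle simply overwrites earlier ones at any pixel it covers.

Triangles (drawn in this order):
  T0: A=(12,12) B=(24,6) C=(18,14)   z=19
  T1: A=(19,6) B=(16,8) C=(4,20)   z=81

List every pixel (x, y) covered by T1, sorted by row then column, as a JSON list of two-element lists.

T0:
  2·area = 60
  edge (12, 12)→(24, 6): d=(12,-6) inclusive
  edge (24, 6)→(18, 14): d=(-6,8) inclusive
  edge (18, 14)→(12, 12): d=(-6,-2) inclusive
    (11,3)@(23, 7): e=[6,2,52] → #
    (1,4)@(3, 9): e=[-90,150,0] → ·  [on edge]
    (9,4)@(19, 9): e=[6,22,32] → #
    (10,4)@(21, 9): e=[18,6,36] → #
    (11,4)@(23, 9): e=[30,-10,40] → ·
    (4,5)@(9, 11): e=[-30,90,0] → ·  [on edge]
    (7,5)@(15, 11): e=[6,42,12] → #
    (8,5)@(17, 11): e=[18,26,16] → #
    (10,5)@(21, 11): e=[42,-6,24] → ·
    (7,6)@(15, 13): e=[30,30,0] → #  [on edge]
    (9,6)@(19, 13): e=[54,-2,8] → ·
    (7,7)@(15, 15): e=[54,18,-12] → ·
    (10,7)@(21, 15): e=[90,-30,0] → ·  [on edge]
  covered (8 px):
    · · · · · · · · · · · ·
    · · · · · · · · · · · ·
    · · · · · · · · · · · ·
    · · · · · · · · · · · #
    · · · · · · · · · # # ·
    · · · · · · · # # # · ·
    · · · · · · · # # · · ·
    · · · · · · · · · · · ·
    · · · · · · · · · · · ·
    · · · · · · · · · · · ·
T1:
  2·area = 12  (B↔C swapped to make it positive)
  edge (19, 6)→(4, 20): d=(-15,14) inclusive
  edge (4, 20)→(16, 8): d=(12,-12) inclusive
  edge (16, 8)→(19, 6): d=(3,-2) inclusive
    (11,0)@(23, 1): e=[19,0,-7] → ·  [on edge]
    (10,1)@(21, 3): e=[17,0,-5] → ·  [on edge]
    (9,2)@(19, 5): e=[15,0,-3] → ·  [on edge]
    (8,3)@(17, 7): e=[13,0,-1] → ·  [on edge]
    (7,4)@(15, 9): e=[11,0,1] → #  [on edge]
    (8,4)@(17, 9): e=[-17,24,5] → ·
    (6,5)@(13, 11): e=[9,0,3] → #  [on edge]
    (7,5)@(15, 11): e=[-19,24,7] → ·
    (5,6)@(11, 13): e=[7,0,5] → #  [on edge]
    (6,6)@(13, 13): e=[-21,24,9] → ·
    (4,7)@(9, 15): e=[5,0,7] → #  [on edge]
    (5,7)@(11, 15): e=[-23,24,11] → ·
    (3,8)@(7, 17): e=[3,0,9] → #  [on edge]
    (2,9)@(5, 19): e=[1,0,11] → #  [on edge]
  covered (6 px):
    · · · · · · · · · · · ·
    · · · · · · · · · · · ·
    · · · · · · · · · · · ·
    · · · · · · · · · · · ·
    · · · · · · · # · · · ·
    · · · · · · # · · · · ·
    · · · · · # · · · · · ·
    · · · · # · · · · · · ·
    · · · # · · · · · · · ·
    · · # · · · · · · · · ·

Final: [[7,4],[6,5],[5,6],[4,7],[3,8],[2,9]]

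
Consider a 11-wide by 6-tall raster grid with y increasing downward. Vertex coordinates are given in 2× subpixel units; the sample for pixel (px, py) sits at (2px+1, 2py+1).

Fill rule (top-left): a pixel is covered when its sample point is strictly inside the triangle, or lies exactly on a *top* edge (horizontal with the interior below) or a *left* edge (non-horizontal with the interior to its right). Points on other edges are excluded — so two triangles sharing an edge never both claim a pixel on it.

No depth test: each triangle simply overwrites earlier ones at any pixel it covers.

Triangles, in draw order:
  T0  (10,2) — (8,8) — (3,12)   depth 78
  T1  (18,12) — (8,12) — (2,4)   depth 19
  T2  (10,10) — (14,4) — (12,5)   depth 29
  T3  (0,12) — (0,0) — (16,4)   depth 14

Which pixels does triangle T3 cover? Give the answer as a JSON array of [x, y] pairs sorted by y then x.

T0:
  2·area = 22
  edge (10, 2)→(8, 8): d=(-2,6) right/bottom  bias=-1
  edge (8, 8)→(3, 12): d=(-5,4) right/bottom  bias=-1
  edge (3, 12)→(10, 2): d=(7,-10) top-left  bias=+0
    (4,2)@(9, 5): e=[0,11,11] → .  [on edge]
    (3,3)@(7, 7): e=[8,9,5] → X
    (4,3)@(9, 7): e=[-4,1,25] → .
    (3,4)@(7, 9): e=[4,-1,19] → .
    (3,5)@(7, 11): e=[0,-11,33] → .  [on edge]
  covered (1 px):
    . . . . . . . . . . .
    . . . . . . . . . . .
    . . . . . . . . . . .
    . . . X . . . . . . .
    . . . . . . . . . . .
    . . . . . . . . . . .
T1:
  2·area = 80
  edge (18, 12)→(8, 12): d=(-10,0) right/bottom  bias=-1
  edge (8, 12)→(2, 4): d=(-6,-8) top-left  bias=+0
  edge (2, 4)→(18, 12): d=(16,8) right/bottom  bias=-1
    (1,2)@(3, 5): e=[70,2,8] → X
    (2,2)@(5, 5): e=[70,18,-8] → .
    (1,3)@(3, 7): e=[50,-10,40] → .
    (2,3)@(5, 7): e=[50,6,24] → X
    (3,3)@(7, 7): e=[50,22,8] → X
    (4,3)@(9, 7): e=[50,38,-8] → .
    (2,4)@(5, 9): e=[30,-6,56] → .
    (3,4)@(7, 9): e=[30,10,40] → X
    (4,4)@(9, 9): e=[30,26,24] → X
    (5,4)@(11, 9): e=[30,42,8] → X
    (6,4)@(13, 9): e=[30,58,-8] → .
    (3,5)@(7, 11): e=[10,-2,72] → .
  covered (10 px):
    . . . . . . . . . . .
    . . . . . . . . . . .
    . X . . . . . . . . .
    . . X X . . . . . . .
    . . . X X X . . . . .
    . . . . X X X X . . .
T2:
  2·area = 8  (B↔C swapped to make it positive)
  edge (10, 10)→(12, 5): d=(2,-5) top-left  bias=+0
  edge (12, 5)→(14, 4): d=(2,-1) top-left  bias=+0
  edge (14, 4)→(10, 10): d=(-4,6) right/bottom  bias=-1
    (6,2)@(13, 5): e=[5,1,2] → X
    (7,2)@(15, 5): e=[15,3,-10] → .
    (6,3)@(13, 7): e=[9,5,-6] → .
  covered (1 px):
    . . . . . . . . . . .
    . . . . . . . . . . .
    . . . . . . X . . . .
    . . . . . . . . . . .
    . . . . . . . . . . .
    . . . . . . . . . . .
T3:
  2·area = 192
  edge (0, 12)→(0, 0): d=(0,-12) top-left  bias=+0
  edge (0, 0)→(16, 4): d=(16,4) right/bottom  bias=-1
  edge (16, 4)→(0, 12): d=(-16,8) right/bottom  bias=-1
    (0,0)@(1, 1): e=[12,12,168] → X
    (1,0)@(3, 1): e=[36,4,152] → X
    (2,0)@(5, 1): e=[60,-4,136] → .
    (0,1)@(1, 3): e=[12,44,136] → X
    (2,1)@(5, 3): e=[60,28,104] → X
    (3,1)@(7, 3): e=[84,20,88] → X
    (4,1)@(9, 3): e=[108,12,72] → X
    (5,1)@(11, 3): e=[132,4,56] → X
    (6,1)@(13, 3): e=[156,-4,40] → .
    (0,2)@(1, 5): e=[12,76,104] → X
    (6,2)@(13, 5): e=[156,28,8] → X
    (7,2)@(15, 5): e=[180,20,-8] → .
  covered (24 px):
    X X . . . . . . . . .
    X X X X X X . . . . .
    X X X X X X X . . . .
    X X X X X . . . . . .
    X X X . . . . . . . .
    X . . . . . . . . . .

Result: [[0,0],[1,0],[0,1],[1,1],[2,1],[3,1],[4,1],[5,1],[0,2],[1,2],[2,2],[3,2],[4,2],[5,2],[6,2],[0,3],[1,3],[2,3],[3,3],[4,3],[0,4],[1,4],[2,4],[0,5]]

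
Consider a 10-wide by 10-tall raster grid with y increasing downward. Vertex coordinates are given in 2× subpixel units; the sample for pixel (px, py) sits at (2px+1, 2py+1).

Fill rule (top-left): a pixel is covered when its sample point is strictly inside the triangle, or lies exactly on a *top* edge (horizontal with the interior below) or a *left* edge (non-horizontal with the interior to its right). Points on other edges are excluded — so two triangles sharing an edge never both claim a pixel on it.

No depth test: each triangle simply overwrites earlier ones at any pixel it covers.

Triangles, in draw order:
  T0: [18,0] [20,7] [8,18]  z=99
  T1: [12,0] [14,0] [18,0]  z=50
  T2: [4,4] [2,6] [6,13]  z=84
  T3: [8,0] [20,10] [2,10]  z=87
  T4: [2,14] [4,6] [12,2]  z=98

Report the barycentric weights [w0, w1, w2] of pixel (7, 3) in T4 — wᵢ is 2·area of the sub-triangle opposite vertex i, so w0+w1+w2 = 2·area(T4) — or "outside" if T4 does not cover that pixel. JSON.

T0:
  2·area = 106
  edge (18, 0)→(20, 7): d=(2,7) right/bottom  bias=-1
  edge (20, 7)→(8, 18): d=(-12,11) right/bottom  bias=-1
  edge (8, 18)→(18, 0): d=(10,-18) top-left  bias=+0
    (8,1)@(17, 3): e=[13,81,12] → #
    (9,1)@(19, 3): e=[-1,59,48] → ·
    (8,2)@(17, 5): e=[17,57,32] → #
    (9,2)@(19, 5): e=[3,35,68] → #
    (7,3)@(15, 7): e=[35,55,16] → #
    (6,4)@(13, 9): e=[53,53,0] → #  [on edge]
    (9,4)@(19, 9): e=[11,-13,108] → ·
    (6,5)@(13, 11): e=[57,29,20] → #
    (8,5)@(17, 11): e=[29,-15,92] → ·
    (5,6)@(11, 13): e=[75,27,4] → #
    (7,6)@(15, 13): e=[47,-17,76] → ·
    (5,7)@(11, 15): e=[79,3,24] → #
  covered (15 px):
    · · · · · · · · · ·
    · · · · · · · · # ·
    · · · · · · · · # #
    · · · · · · · # # #
    · · · · · · # # # ·
    · · · · · · # # · ·
    · · · · · # # · · ·
    · · · · · # · · · ·
    · · · · # · · · · ·
    · · · · · · · · · ·
T1:
  degenerate (2·area = 0) — covers nothing
T2:
  2·area = 22  (B↔C swapped to make it positive)
  edge (4, 4)→(6, 13): d=(2,9) right/bottom  bias=-1
  edge (6, 13)→(2, 6): d=(-4,-7) top-left  bias=+0
  edge (2, 6)→(4, 4): d=(2,-2) top-left  bias=+0
    (3,0)@(7, 1): e=[-33,55,0] → ·  [on edge]
    (2,1)@(5, 3): e=[-11,33,0] → ·  [on edge]
    (1,2)@(3, 5): e=[11,11,0] → #  [on edge]
    (2,2)@(5, 5): e=[-7,25,4] → ·
    (0,3)@(1, 7): e=[33,-11,0] → ·  [on edge]
    (1,3)@(3, 7): e=[15,3,4] → #
    (2,3)@(5, 7): e=[-3,17,8] → ·
    (1,4)@(3, 9): e=[19,-5,8] → ·
    (2,4)@(5, 9): e=[1,9,12] → #
    (3,4)@(7, 9): e=[-17,23,16] → ·
    (2,5)@(5, 11): e=[5,1,16] → #
    (3,5)@(7, 11): e=[-13,15,20] → ·
  covered (4 px):
    · · · · · · · · · ·
    · · · · · · · · · ·
    · # · · · · · · · ·
    · # · · · · · · · ·
    · · # · · · · · · ·
    · · # · · · · · · ·
    · · · · · · · · · ·
    · · · · · · · · · ·
    · · · · · · · · · ·
    · · · · · · · · · ·
T3:
  2·area = 180
  edge (8, 0)→(20, 10): d=(12,10) right/bottom  bias=-1
  edge (20, 10)→(2, 10): d=(-18,0) right/bottom  bias=-1
  edge (2, 10)→(8, 0): d=(6,-10) top-left  bias=+0
    (4,0)@(9, 1): e=[2,162,16] → #
    (5,0)@(11, 1): e=[-18,162,36] → ·
    (3,1)@(7, 3): e=[46,126,8] → #
    (5,1)@(11, 3): e=[6,126,48] → #
    (6,1)@(13, 3): e=[-14,126,68] → ·
    (2,2)@(5, 5): e=[90,90,0] → #  [on edge]
    (6,2)@(13, 5): e=[10,90,80] → #
    (7,2)@(15, 5): e=[-10,90,100] → ·
    (2,3)@(5, 7): e=[114,54,12] → #
    (7,3)@(15, 7): e=[14,54,112] → #
    (8,3)@(17, 7): e=[-6,54,132] → ·
    (1,4)@(3, 9): e=[158,18,4] → #
  covered (23 px):
    · · · · # · · · · ·
    · · · # # # · · · ·
    · · # # # # # · · ·
    · · # # # # # # · ·
    · # # # # # # # # ·
    · · · · · · · · · ·
    · · · · · · · · · ·
    · · · · · · · · · ·
    · · · · · · · · · ·
    · · · · · · · · · ·
T4:
  2·area = 56
  edge (2, 14)→(4, 6): d=(2,-8) top-left  bias=+0
  edge (4, 6)→(12, 2): d=(8,-4) top-left  bias=+0
  edge (12, 2)→(2, 14): d=(-10,12) right/bottom  bias=-1
    (5,1)@(11, 3): e=[50,4,2] → #
    (6,1)@(13, 3): e=[66,12,-22] → ·
    (3,2)@(7, 5): e=[22,4,30] → #
    (4,2)@(9, 5): e=[38,12,6] → #
    (5,2)@(11, 5): e=[54,20,-18] → ·
    (2,3)@(5, 7): e=[10,12,34] → #
    (4,3)@(9, 7): e=[42,28,-14] → ·
    (2,4)@(5, 9): e=[14,28,14] → #
    (3,4)@(7, 9): e=[30,36,-10] → ·
    (1,5)@(3, 11): e=[2,36,18] → #
    (2,5)@(5, 11): e=[18,44,-6] → ·
    (1,6)@(3, 13): e=[6,52,-2] → ·
  covered (7 px):
    · · · · · · · · · ·
    · · · · · # · · · ·
    · · · # # · · · · ·
    · · # # · · · · · ·
    · · # · · · · · · ·
    · # · · · · · · · ·
    · · · · · · · · · ·
    · · · · · · · · · ·
    · · · · · · · · · ·
    · · · · · · · · · ·

Answer: "outside"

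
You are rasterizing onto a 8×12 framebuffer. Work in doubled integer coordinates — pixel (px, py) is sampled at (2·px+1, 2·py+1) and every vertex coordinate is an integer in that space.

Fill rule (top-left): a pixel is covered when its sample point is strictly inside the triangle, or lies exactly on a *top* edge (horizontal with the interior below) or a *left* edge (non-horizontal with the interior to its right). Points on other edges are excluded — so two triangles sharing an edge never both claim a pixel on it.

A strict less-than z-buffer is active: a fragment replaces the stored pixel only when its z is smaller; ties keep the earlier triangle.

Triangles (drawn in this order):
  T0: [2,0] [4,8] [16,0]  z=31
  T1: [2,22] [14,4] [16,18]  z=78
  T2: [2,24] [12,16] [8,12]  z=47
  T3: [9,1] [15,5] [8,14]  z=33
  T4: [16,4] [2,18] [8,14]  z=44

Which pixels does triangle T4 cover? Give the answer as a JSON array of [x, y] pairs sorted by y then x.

T0:
  2·area = 112  (B↔C swapped to make it positive)
  edge (2, 0)→(16, 0): d=(14,0) top-left  bias=+0
  edge (16, 0)→(4, 8): d=(-12,8) right/bottom  bias=-1
  edge (4, 8)→(2, 0): d=(-2,-8) top-left  bias=+0
    (1,0)@(3, 1): e=[14,92,6] → #
    (2,0)@(5, 1): e=[14,76,22] → #
    (3,0)@(7, 1): e=[14,60,38] → #
    (4,0)@(9, 1): e=[14,44,54] → #
    (5,0)@(11, 1): e=[14,28,70] → #
    (6,0)@(13, 1): e=[14,12,86] → #
    (7,0)@(15, 1): e=[14,-4,102] → ·
    (1,1)@(3, 3): e=[42,68,2] → #
    (6,1)@(13, 3): e=[42,-12,82] → ·
    (1,2)@(3, 5): e=[70,44,-2] → ·
    (2,2)@(5, 5): e=[70,28,14] → #
    (4,2)@(9, 5): e=[70,-4,46] → ·
  covered (14 px):
    · # # # # # # ·
    · # # # # # · ·
    · · # # · · · ·
    · · # · · · · ·
    · · · · · · · ·
    · · · · · · · ·
    · · · · · · · ·
    · · · · · · · ·
    · · · · · · · ·
    · · · · · · · ·
    · · · · · · · ·
    · · · · · · · ·
T1:
  2·area = 204
  edge (2, 22)→(14, 4): d=(12,-18) top-left  bias=+0
  edge (14, 4)→(16, 18): d=(2,14) right/bottom  bias=-1
  edge (16, 18)→(2, 22): d=(-14,4) right/bottom  bias=-1
    (6,3)@(13, 7): e=[18,20,166] → #
    (7,3)@(15, 7): e=[54,-8,158] → ·
    (5,4)@(11, 9): e=[6,52,146] → #
    (7,4)@(15, 9): e=[78,-4,130] → ·
    (5,5)@(11, 11): e=[30,56,118] → #
    (7,5)@(15, 11): e=[102,0,102] → ·  [on edge]
    (4,6)@(9, 13): e=[18,88,98] → #
    (7,6)@(15, 13): e=[126,4,74] → #
    (3,7)@(7, 15): e=[6,120,78] → #
    (3,8)@(7, 17): e=[30,124,50] → #
    (2,9)@(5, 19): e=[18,156,30] → #
    (6,9)@(13, 19): e=[162,44,-2] → ·
  covered (25 px):
    · · · · · · · ·
    · · · · · · · ·
    · · · · · · · ·
    · · · · · · # ·
    · · · · · # # ·
    · · · · · # # ·
    · · · · # # # #
    · · · # # # # #
    · · · # # # # #
    · · # # # # · ·
    · # # · · · · ·
    · · · · · · · ·
T2:
  2·area = 72  (B↔C swapped to make it positive)
  edge (2, 24)→(8, 12): d=(6,-12) top-left  bias=+0
  edge (8, 12)→(12, 16): d=(4,4) right/bottom  bias=-1
  edge (12, 16)→(2, 24): d=(-10,8) right/bottom  bias=-1
    (0,2)@(1, 5): e=[-126,0,198] → ·  [on edge]
    (1,3)@(3, 7): e=[-90,0,162] → ·  [on edge]
    (2,4)@(5, 9): e=[-54,0,126] → ·  [on edge]
    (3,5)@(7, 11): e=[-18,0,90] → ·  [on edge]
    (4,6)@(9, 13): e=[18,0,54] → ·  [on edge]
    (3,7)@(7, 15): e=[6,16,50] → #
    (4,7)@(9, 15): e=[30,8,34] → #
    (5,7)@(11, 15): e=[54,0,18] → ·  [on edge]
    (3,8)@(7, 17): e=[18,24,30] → #
    (5,8)@(11, 17): e=[66,8,-2] → ·
    (6,8)@(13, 17): e=[90,0,-18] → ·  [on edge]
    (2,9)@(5, 19): e=[6,40,26] → #
    (7,9)@(15, 19): e=[126,0,-54] → ·  [on edge]
  covered (8 px):
    · · · · · · · ·
    · · · · · · · ·
    · · · · · · · ·
    · · · · · · · ·
    · · · · · · · ·
    · · · · · · · ·
    · · · · · · · ·
    · · · # # · · ·
    · · · # # · · ·
    · · # # · · · ·
    · · # · · · · ·
    · # · · · · · ·
T3:
  2·area = 82
  edge (9, 1)→(15, 5): d=(6,4) right/bottom  bias=-1
  edge (15, 5)→(8, 14): d=(-7,9) right/bottom  bias=-1
  edge (8, 14)→(9, 1): d=(1,-13) top-left  bias=+0
    (4,0)@(9, 1): e=[0,82,0] → ·  [on edge]
    (4,1)@(9, 3): e=[12,68,2] → #
    (5,1)@(11, 3): e=[4,50,28] → #
    (6,1)@(13, 3): e=[-4,32,54] → ·
    (4,2)@(9, 5): e=[24,54,4] → #
    (6,2)@(13, 5): e=[8,18,56] → #
    (7,2)@(15, 5): e=[0,0,82] → ·  [on edge]
    (4,3)@(9, 7): e=[36,40,6] → #
    (7,3)@(15, 7): e=[12,-14,84] → ·
    (4,4)@(9, 9): e=[48,26,8] → #
    (6,4)@(13, 9): e=[32,-10,60] → ·
    (4,5)@(9, 11): e=[60,12,10] → #
    (0,11)@(1, 23): e=[164,0,-82] → ·  [on edge]
  covered (11 px):
    · · · · · · · ·
    · · · · # # · ·
    · · · · # # # ·
    · · · · # # # ·
    · · · · # # · ·
    · · · · # · · ·
    · · · · · · · ·
    · · · · · · · ·
    · · · · · · · ·
    · · · · · · · ·
    · · · · · · · ·
    · · · · · · · ·
T4:
  2·area = 28  (B↔C swapped to make it positive)
  edge (16, 4)→(8, 14): d=(-8,10) right/bottom  bias=-1
  edge (8, 14)→(2, 18): d=(-6,4) right/bottom  bias=-1
  edge (2, 18)→(16, 4): d=(14,-14) top-left  bias=+0
    (7,2)@(15, 5): e=[2,26,0] → #  [on edge]
    (6,3)@(13, 7): e=[6,22,0] → #  [on edge]
    (7,3)@(15, 7): e=[-14,14,28] → ·
    (5,4)@(11, 9): e=[10,18,0] → #  [on edge]
    (6,4)@(13, 9): e=[-10,10,28] → ·
    (4,5)@(9, 11): e=[14,14,0] → #  [on edge]
    (5,5)@(11, 11): e=[-6,6,28] → ·
    (3,6)@(7, 13): e=[18,10,0] → #  [on edge]
    (4,6)@(9, 13): e=[-2,2,28] → ·
    (2,7)@(5, 15): e=[22,6,0] → #  [on edge]
    (3,7)@(7, 15): e=[2,-2,28] → ·
    (1,8)@(3, 17): e=[26,2,0] → #  [on edge]
    (0,9)@(1, 19): e=[30,-2,0] → ·  [on edge]
  covered (7 px):
    · · · · · · · ·
    · · · · · · · ·
    · · · · · · · #
    · · · · · · # ·
    · · · · · # · ·
    · · · · # · · ·
    · · · # · · · ·
    · · # · · · · ·
    · # · · · · · ·
    · · · · · · · ·
    · · · · · · · ·
    · · · · · · · ·

Result: [[7,2],[6,3],[5,4],[4,5],[3,6],[2,7],[1,8]]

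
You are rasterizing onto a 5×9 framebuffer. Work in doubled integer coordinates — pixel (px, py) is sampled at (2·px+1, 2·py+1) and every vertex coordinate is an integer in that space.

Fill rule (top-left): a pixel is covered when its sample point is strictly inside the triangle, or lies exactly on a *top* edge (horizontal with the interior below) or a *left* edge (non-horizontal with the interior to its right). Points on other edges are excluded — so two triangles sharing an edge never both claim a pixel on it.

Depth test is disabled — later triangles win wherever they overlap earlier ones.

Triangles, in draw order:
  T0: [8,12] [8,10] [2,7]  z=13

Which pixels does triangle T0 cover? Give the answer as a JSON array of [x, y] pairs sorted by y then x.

T0:
  2·area = 12  (B↔C swapped to make it positive)
  edge (8, 12)→(2, 7): d=(-6,-5) top-left  bias=+0
  edge (2, 7)→(8, 10): d=(6,3) right/bottom  bias=-1
  edge (8, 10)→(8, 12): d=(0,2) right/bottom  bias=-1
    (2,4)@(5, 9): e=[3,3,6] → X
    (3,4)@(7, 9): e=[13,-3,2] → .
    (2,5)@(5, 11): e=[-9,15,6] → .
    (3,5)@(7, 11): e=[1,9,2] → X
    (4,5)@(9, 11): e=[11,3,-2] → .
    (3,6)@(7, 13): e=[-11,21,2] → .
  covered (2 px):
    . . . . .
    . . . . .
    . . . . .
    . . . . .
    . . X . .
    . . . X .
    . . . . .
    . . . . .
    . . . . .

Final: [[2,4],[3,5]]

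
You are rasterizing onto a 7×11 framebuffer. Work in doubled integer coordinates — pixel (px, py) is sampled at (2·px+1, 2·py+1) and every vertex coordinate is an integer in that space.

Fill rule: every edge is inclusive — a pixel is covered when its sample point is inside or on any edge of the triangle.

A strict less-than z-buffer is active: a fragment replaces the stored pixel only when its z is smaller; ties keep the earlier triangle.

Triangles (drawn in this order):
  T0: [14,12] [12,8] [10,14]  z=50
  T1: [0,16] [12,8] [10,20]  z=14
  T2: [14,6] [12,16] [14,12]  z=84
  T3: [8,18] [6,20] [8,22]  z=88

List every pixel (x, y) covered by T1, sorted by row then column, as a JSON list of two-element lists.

T0:
  2·area = 20  (B↔C swapped to make it positive)
  edge (14, 12)→(10, 14): d=(-4,2) inclusive
  edge (10, 14)→(12, 8): d=(2,-6) inclusive
  edge (12, 8)→(14, 12): d=(2,4) inclusive
    (6,2)@(13, 5): e=[30,0,-10] → .  [on edge]
    (5,5)@(11, 11): e=[10,0,10] → X  [on edge]
    (6,5)@(13, 11): e=[6,12,2] → X
    (5,6)@(11, 13): e=[2,4,14] → X
    (6,6)@(13, 13): e=[-2,16,6] → .
    (5,7)@(11, 15): e=[-6,8,18] → .
    (4,8)@(9, 17): e=[-10,0,30] → .  [on edge]
  covered (3 px):
    . . . . . . .
    . . . . . . .
    . . . . . . .
    . . . . . . .
    . . . . . . .
    . . . . . X X
    . . . . . X .
    . . . . . . .
    . . . . . . .
    . . . . . . .
    . . . . . . .
T1:
  2·area = 128
  edge (0, 16)→(12, 8): d=(12,-8) inclusive
  edge (12, 8)→(10, 20): d=(-2,12) inclusive
  edge (10, 20)→(0, 16): d=(-10,-4) inclusive
    (5,4)@(11, 9): e=[4,10,114] → X
    (6,4)@(13, 9): e=[20,-14,122] → .
    (4,5)@(9, 11): e=[12,30,86] → X
    (6,5)@(13, 11): e=[44,-18,102] → .
    (2,6)@(5, 13): e=[4,74,50] → X
    (3,6)@(7, 13): e=[20,50,58] → X
    (6,6)@(13, 13): e=[68,-22,82] → .
    (1,7)@(3, 15): e=[12,94,22] → X
    (5,7)@(11, 15): e=[76,-2,54] → .
    (1,8)@(3, 17): e=[36,90,2] → X
    (5,8)@(11, 17): e=[100,-6,34] → .
    (1,9)@(3, 19): e=[60,86,-18] → .
  covered (16 px):
    . . . . . . .
    . . . . . . .
    . . . . . . .
    . . . . . . .
    . . . . . X .
    . . . . X X .
    . . X X X X .
    . X X X X . .
    . X X X X . .
    . . . . X . .
    . . . . . . .
T2:
  2·area = 12  (B↔C swapped to make it positive)
  edge (14, 6)→(14, 12): d=(0,6) inclusive
  edge (14, 12)→(12, 16): d=(-2,4) inclusive
  edge (12, 16)→(14, 6): d=(2,-10) inclusive
    (6,5)@(13, 11): e=[6,6,0] → X  [on edge]
    (6,6)@(13, 13): e=[6,2,4] → X
    (6,7)@(13, 15): e=[6,-2,8] → .
    (5,10)@(11, 21): e=[18,-6,0] → .  [on edge]
  covered (2 px):
    . . . . . . .
    . . . . . . .
    . . . . . . .
    . . . . . . .
    . . . . . . .
    . . . . . . X
    . . . . . . X
    . . . . . . .
    . . . . . . .
    . . . . . . .
    . . . . . . .
T3:
  2·area = 8  (B↔C swapped to make it positive)
  edge (8, 18)→(8, 22): d=(0,4) inclusive
  edge (8, 22)→(6, 20): d=(-2,-2) inclusive
  edge (6, 20)→(8, 18): d=(2,-2) inclusive
    (6,6)@(13, 13): e=[-20,28,0] → .  [on edge]
    (0,7)@(1, 15): e=[28,0,-20] → .  [on edge]
    (5,7)@(11, 15): e=[-12,20,0] → .  [on edge]
    (1,8)@(3, 17): e=[20,0,-12] → .  [on edge]
    (4,8)@(9, 17): e=[-4,12,0] → .  [on edge]
    (2,9)@(5, 19): e=[12,0,-4] → .  [on edge]
    (3,9)@(7, 19): e=[4,4,0] → X  [on edge]
    (4,9)@(9, 19): e=[-4,8,4] → .
    (2,10)@(5, 21): e=[12,-4,0] → .  [on edge]
    (3,10)@(7, 21): e=[4,0,4] → X  [on edge]
    (4,10)@(9, 21): e=[-4,4,8] → .
  covered (2 px):
    . . . . . . .
    . . . . . . .
    . . . . . . .
    . . . . . . .
    . . . . . . .
    . . . . . . .
    . . . . . . .
    . . . . . . .
    . . . . . . .
    . . . X . . .
    . . . X . . .

Result: [[5,4],[4,5],[5,5],[2,6],[3,6],[4,6],[5,6],[1,7],[2,7],[3,7],[4,7],[1,8],[2,8],[3,8],[4,8],[4,9]]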